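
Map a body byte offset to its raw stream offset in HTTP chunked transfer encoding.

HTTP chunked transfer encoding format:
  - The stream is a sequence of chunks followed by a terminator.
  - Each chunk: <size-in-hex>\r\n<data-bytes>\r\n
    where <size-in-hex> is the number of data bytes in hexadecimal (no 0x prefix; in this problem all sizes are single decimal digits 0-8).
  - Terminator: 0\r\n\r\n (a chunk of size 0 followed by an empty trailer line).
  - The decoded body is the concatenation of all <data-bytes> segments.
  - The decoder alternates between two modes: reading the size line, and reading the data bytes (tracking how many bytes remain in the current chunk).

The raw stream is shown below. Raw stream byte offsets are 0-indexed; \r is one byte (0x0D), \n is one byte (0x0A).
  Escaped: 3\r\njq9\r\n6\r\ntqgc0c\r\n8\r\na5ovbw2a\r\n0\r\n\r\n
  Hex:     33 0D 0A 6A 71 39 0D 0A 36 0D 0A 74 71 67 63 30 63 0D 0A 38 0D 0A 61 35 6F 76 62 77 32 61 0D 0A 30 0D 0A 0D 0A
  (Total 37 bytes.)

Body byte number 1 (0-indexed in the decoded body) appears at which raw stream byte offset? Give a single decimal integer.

Answer: 4

Derivation:
Chunk 1: stream[0..1]='3' size=0x3=3, data at stream[3..6]='jq9' -> body[0..3], body so far='jq9'
Chunk 2: stream[8..9]='6' size=0x6=6, data at stream[11..17]='tqgc0c' -> body[3..9], body so far='jq9tqgc0c'
Chunk 3: stream[19..20]='8' size=0x8=8, data at stream[22..30]='a5ovbw2a' -> body[9..17], body so far='jq9tqgc0ca5ovbw2a'
Chunk 4: stream[32..33]='0' size=0 (terminator). Final body='jq9tqgc0ca5ovbw2a' (17 bytes)
Body byte 1 at stream offset 4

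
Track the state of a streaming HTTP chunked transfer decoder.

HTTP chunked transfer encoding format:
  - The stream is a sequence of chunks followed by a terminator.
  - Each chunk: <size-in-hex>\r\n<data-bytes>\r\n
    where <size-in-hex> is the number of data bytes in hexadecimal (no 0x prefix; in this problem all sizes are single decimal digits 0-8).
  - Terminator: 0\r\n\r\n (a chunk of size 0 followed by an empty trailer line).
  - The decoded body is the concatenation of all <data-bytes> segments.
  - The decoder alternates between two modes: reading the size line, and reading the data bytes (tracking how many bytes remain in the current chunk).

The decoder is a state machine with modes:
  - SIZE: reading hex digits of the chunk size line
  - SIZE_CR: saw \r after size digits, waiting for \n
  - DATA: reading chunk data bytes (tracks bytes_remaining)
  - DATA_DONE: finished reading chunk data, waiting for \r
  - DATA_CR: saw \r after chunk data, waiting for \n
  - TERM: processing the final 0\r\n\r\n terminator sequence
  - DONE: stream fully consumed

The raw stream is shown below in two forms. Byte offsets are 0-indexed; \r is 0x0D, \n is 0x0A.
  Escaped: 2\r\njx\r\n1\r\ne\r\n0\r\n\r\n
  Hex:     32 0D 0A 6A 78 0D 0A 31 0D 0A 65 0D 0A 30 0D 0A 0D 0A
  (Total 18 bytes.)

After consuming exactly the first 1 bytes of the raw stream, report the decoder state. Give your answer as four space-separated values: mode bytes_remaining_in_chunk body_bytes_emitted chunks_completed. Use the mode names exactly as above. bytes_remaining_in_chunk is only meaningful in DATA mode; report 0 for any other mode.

Answer: SIZE 0 0 0

Derivation:
Byte 0 = '2': mode=SIZE remaining=0 emitted=0 chunks_done=0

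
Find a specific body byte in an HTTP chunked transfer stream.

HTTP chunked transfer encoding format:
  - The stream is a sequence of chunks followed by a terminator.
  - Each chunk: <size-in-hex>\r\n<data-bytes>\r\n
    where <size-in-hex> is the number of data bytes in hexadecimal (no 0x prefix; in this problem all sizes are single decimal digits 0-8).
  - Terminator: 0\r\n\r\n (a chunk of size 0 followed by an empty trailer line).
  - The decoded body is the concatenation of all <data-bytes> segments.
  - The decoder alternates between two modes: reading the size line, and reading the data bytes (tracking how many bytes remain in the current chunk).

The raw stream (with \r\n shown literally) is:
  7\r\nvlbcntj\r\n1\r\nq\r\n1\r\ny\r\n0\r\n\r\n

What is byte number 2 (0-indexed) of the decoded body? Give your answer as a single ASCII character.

Answer: b

Derivation:
Chunk 1: stream[0..1]='7' size=0x7=7, data at stream[3..10]='vlbcntj' -> body[0..7], body so far='vlbcntj'
Chunk 2: stream[12..13]='1' size=0x1=1, data at stream[15..16]='q' -> body[7..8], body so far='vlbcntjq'
Chunk 3: stream[18..19]='1' size=0x1=1, data at stream[21..22]='y' -> body[8..9], body so far='vlbcntjqy'
Chunk 4: stream[24..25]='0' size=0 (terminator). Final body='vlbcntjqy' (9 bytes)
Body byte 2 = 'b'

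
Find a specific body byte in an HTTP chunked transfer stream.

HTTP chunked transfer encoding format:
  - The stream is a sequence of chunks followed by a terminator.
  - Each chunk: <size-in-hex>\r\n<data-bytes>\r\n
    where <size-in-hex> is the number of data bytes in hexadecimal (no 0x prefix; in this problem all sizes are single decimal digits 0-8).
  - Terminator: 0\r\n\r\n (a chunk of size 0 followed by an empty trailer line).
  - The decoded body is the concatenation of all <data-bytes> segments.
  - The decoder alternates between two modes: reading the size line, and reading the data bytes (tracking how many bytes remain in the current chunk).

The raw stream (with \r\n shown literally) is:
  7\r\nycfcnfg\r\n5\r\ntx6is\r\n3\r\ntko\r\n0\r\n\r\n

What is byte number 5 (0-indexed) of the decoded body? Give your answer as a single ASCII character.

Answer: f

Derivation:
Chunk 1: stream[0..1]='7' size=0x7=7, data at stream[3..10]='ycfcnfg' -> body[0..7], body so far='ycfcnfg'
Chunk 2: stream[12..13]='5' size=0x5=5, data at stream[15..20]='tx6is' -> body[7..12], body so far='ycfcnfgtx6is'
Chunk 3: stream[22..23]='3' size=0x3=3, data at stream[25..28]='tko' -> body[12..15], body so far='ycfcnfgtx6istko'
Chunk 4: stream[30..31]='0' size=0 (terminator). Final body='ycfcnfgtx6istko' (15 bytes)
Body byte 5 = 'f'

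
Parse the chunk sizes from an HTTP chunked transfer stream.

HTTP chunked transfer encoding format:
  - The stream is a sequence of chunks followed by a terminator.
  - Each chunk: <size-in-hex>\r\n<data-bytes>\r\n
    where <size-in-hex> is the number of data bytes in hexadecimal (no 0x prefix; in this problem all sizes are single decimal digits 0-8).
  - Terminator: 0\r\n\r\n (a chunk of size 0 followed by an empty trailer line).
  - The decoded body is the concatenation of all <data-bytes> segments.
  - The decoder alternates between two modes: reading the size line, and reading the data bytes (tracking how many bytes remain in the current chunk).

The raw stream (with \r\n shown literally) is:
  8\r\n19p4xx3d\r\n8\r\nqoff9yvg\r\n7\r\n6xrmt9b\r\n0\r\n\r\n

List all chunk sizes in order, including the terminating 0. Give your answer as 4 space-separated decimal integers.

Chunk 1: stream[0..1]='8' size=0x8=8, data at stream[3..11]='19p4xx3d' -> body[0..8], body so far='19p4xx3d'
Chunk 2: stream[13..14]='8' size=0x8=8, data at stream[16..24]='qoff9yvg' -> body[8..16], body so far='19p4xx3dqoff9yvg'
Chunk 3: stream[26..27]='7' size=0x7=7, data at stream[29..36]='6xrmt9b' -> body[16..23], body so far='19p4xx3dqoff9yvg6xrmt9b'
Chunk 4: stream[38..39]='0' size=0 (terminator). Final body='19p4xx3dqoff9yvg6xrmt9b' (23 bytes)

Answer: 8 8 7 0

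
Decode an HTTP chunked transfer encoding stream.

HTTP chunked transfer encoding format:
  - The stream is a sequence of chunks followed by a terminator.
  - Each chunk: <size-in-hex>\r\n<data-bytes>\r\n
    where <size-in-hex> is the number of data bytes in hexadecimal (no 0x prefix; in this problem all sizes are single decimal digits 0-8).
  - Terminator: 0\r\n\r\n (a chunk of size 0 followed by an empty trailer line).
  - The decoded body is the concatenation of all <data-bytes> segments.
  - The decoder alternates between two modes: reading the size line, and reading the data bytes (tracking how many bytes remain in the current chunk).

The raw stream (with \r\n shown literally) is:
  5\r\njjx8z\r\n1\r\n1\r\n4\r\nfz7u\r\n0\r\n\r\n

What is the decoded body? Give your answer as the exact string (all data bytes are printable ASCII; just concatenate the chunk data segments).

Chunk 1: stream[0..1]='5' size=0x5=5, data at stream[3..8]='jjx8z' -> body[0..5], body so far='jjx8z'
Chunk 2: stream[10..11]='1' size=0x1=1, data at stream[13..14]='1' -> body[5..6], body so far='jjx8z1'
Chunk 3: stream[16..17]='4' size=0x4=4, data at stream[19..23]='fz7u' -> body[6..10], body so far='jjx8z1fz7u'
Chunk 4: stream[25..26]='0' size=0 (terminator). Final body='jjx8z1fz7u' (10 bytes)

Answer: jjx8z1fz7u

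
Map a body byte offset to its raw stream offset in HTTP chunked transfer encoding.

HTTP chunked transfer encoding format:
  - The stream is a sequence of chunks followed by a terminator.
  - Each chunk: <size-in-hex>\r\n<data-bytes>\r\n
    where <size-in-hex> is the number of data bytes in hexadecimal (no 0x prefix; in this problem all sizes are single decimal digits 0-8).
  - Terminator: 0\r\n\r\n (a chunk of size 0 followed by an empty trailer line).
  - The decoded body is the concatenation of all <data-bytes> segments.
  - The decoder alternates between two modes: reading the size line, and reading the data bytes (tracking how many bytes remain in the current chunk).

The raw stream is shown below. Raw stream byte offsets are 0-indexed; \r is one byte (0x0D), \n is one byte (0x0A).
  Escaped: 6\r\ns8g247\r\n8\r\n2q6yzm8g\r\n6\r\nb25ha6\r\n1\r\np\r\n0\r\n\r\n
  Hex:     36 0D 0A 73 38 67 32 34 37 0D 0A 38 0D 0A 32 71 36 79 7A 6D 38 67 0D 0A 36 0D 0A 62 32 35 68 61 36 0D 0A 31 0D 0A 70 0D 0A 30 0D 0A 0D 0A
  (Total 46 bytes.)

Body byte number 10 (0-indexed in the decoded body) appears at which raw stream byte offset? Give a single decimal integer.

Chunk 1: stream[0..1]='6' size=0x6=6, data at stream[3..9]='s8g247' -> body[0..6], body so far='s8g247'
Chunk 2: stream[11..12]='8' size=0x8=8, data at stream[14..22]='2q6yzm8g' -> body[6..14], body so far='s8g2472q6yzm8g'
Chunk 3: stream[24..25]='6' size=0x6=6, data at stream[27..33]='b25ha6' -> body[14..20], body so far='s8g2472q6yzm8gb25ha6'
Chunk 4: stream[35..36]='1' size=0x1=1, data at stream[38..39]='p' -> body[20..21], body so far='s8g2472q6yzm8gb25ha6p'
Chunk 5: stream[41..42]='0' size=0 (terminator). Final body='s8g2472q6yzm8gb25ha6p' (21 bytes)
Body byte 10 at stream offset 18

Answer: 18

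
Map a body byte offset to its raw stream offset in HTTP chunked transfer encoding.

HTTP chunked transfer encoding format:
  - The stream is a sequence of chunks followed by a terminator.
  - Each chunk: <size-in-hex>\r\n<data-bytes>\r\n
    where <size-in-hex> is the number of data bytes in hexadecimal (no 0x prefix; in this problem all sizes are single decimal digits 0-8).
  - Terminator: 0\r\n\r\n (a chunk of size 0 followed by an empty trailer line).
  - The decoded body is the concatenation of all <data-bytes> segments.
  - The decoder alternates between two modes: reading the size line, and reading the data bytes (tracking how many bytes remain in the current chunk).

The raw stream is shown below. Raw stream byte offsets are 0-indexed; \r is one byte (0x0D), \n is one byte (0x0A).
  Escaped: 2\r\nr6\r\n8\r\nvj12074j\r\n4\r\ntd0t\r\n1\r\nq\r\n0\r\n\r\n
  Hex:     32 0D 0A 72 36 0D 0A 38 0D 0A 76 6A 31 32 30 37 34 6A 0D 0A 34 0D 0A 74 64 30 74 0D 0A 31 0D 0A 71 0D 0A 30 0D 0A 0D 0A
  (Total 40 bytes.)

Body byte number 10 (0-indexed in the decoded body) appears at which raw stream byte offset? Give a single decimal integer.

Chunk 1: stream[0..1]='2' size=0x2=2, data at stream[3..5]='r6' -> body[0..2], body so far='r6'
Chunk 2: stream[7..8]='8' size=0x8=8, data at stream[10..18]='vj12074j' -> body[2..10], body so far='r6vj12074j'
Chunk 3: stream[20..21]='4' size=0x4=4, data at stream[23..27]='td0t' -> body[10..14], body so far='r6vj12074jtd0t'
Chunk 4: stream[29..30]='1' size=0x1=1, data at stream[32..33]='q' -> body[14..15], body so far='r6vj12074jtd0tq'
Chunk 5: stream[35..36]='0' size=0 (terminator). Final body='r6vj12074jtd0tq' (15 bytes)
Body byte 10 at stream offset 23

Answer: 23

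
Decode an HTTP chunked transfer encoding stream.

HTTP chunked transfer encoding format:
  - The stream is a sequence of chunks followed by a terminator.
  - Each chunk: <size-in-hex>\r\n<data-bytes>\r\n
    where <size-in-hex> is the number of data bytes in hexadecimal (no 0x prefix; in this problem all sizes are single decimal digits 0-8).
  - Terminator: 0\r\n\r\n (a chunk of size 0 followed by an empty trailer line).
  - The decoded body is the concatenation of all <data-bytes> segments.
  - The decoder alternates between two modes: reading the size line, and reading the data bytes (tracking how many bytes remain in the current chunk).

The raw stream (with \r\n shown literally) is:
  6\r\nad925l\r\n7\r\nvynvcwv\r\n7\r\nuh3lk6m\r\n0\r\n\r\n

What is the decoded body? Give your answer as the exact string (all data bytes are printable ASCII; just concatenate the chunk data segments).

Answer: ad925lvynvcwvuh3lk6m

Derivation:
Chunk 1: stream[0..1]='6' size=0x6=6, data at stream[3..9]='ad925l' -> body[0..6], body so far='ad925l'
Chunk 2: stream[11..12]='7' size=0x7=7, data at stream[14..21]='vynvcwv' -> body[6..13], body so far='ad925lvynvcwv'
Chunk 3: stream[23..24]='7' size=0x7=7, data at stream[26..33]='uh3lk6m' -> body[13..20], body so far='ad925lvynvcwvuh3lk6m'
Chunk 4: stream[35..36]='0' size=0 (terminator). Final body='ad925lvynvcwvuh3lk6m' (20 bytes)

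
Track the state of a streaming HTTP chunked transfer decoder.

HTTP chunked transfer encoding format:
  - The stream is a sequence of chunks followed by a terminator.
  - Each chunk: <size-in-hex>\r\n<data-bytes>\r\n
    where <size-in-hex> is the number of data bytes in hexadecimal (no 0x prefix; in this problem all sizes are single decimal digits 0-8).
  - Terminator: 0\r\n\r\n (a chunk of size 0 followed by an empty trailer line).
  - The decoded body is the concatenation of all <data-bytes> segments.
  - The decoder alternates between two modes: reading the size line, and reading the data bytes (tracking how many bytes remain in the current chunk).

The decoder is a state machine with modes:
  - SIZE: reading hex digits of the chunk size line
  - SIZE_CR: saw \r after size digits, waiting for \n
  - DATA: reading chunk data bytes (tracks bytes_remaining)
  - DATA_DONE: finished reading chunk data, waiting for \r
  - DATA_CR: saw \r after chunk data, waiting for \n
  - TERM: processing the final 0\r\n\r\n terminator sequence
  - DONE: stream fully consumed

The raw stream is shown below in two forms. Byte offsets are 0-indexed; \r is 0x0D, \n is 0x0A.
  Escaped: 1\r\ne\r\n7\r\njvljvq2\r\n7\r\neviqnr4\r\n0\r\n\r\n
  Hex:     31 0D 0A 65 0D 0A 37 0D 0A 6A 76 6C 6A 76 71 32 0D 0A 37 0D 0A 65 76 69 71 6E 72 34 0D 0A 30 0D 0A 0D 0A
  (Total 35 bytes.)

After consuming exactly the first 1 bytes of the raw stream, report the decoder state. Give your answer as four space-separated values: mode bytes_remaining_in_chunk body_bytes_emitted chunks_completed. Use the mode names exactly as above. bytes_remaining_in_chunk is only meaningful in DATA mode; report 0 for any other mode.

Byte 0 = '1': mode=SIZE remaining=0 emitted=0 chunks_done=0

Answer: SIZE 0 0 0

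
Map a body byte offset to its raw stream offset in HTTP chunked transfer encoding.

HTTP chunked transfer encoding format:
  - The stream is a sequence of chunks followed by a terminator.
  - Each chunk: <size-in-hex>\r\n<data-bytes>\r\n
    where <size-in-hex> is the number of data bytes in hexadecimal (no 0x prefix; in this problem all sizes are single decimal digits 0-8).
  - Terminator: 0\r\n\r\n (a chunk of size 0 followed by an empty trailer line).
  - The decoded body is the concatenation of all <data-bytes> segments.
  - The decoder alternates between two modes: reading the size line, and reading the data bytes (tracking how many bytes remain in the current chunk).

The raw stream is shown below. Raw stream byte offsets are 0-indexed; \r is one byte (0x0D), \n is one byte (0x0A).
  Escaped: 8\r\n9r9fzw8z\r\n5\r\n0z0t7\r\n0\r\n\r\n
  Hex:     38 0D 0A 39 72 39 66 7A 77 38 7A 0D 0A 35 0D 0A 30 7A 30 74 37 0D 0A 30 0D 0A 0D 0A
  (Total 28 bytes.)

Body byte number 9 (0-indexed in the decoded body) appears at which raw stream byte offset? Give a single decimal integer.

Answer: 17

Derivation:
Chunk 1: stream[0..1]='8' size=0x8=8, data at stream[3..11]='9r9fzw8z' -> body[0..8], body so far='9r9fzw8z'
Chunk 2: stream[13..14]='5' size=0x5=5, data at stream[16..21]='0z0t7' -> body[8..13], body so far='9r9fzw8z0z0t7'
Chunk 3: stream[23..24]='0' size=0 (terminator). Final body='9r9fzw8z0z0t7' (13 bytes)
Body byte 9 at stream offset 17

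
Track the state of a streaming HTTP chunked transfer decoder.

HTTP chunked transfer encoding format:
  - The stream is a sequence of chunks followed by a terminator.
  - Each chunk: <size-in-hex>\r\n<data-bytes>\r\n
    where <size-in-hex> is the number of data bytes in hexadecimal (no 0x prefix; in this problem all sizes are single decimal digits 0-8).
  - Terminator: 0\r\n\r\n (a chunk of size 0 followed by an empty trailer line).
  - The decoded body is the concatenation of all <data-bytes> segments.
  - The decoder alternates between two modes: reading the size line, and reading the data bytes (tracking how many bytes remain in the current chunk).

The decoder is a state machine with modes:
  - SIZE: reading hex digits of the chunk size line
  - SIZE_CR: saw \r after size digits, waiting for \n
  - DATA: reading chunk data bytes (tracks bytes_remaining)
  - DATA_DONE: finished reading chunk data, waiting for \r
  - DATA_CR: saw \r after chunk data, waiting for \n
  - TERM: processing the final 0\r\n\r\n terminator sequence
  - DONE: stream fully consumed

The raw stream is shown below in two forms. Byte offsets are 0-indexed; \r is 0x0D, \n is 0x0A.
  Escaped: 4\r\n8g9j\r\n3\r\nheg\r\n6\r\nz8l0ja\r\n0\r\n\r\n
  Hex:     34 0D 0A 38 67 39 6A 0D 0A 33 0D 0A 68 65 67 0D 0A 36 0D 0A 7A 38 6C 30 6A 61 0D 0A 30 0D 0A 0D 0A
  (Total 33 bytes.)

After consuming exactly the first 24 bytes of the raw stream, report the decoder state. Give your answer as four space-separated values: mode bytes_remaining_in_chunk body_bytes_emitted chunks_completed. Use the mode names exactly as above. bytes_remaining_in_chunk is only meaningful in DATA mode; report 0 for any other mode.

Byte 0 = '4': mode=SIZE remaining=0 emitted=0 chunks_done=0
Byte 1 = 0x0D: mode=SIZE_CR remaining=0 emitted=0 chunks_done=0
Byte 2 = 0x0A: mode=DATA remaining=4 emitted=0 chunks_done=0
Byte 3 = '8': mode=DATA remaining=3 emitted=1 chunks_done=0
Byte 4 = 'g': mode=DATA remaining=2 emitted=2 chunks_done=0
Byte 5 = '9': mode=DATA remaining=1 emitted=3 chunks_done=0
Byte 6 = 'j': mode=DATA_DONE remaining=0 emitted=4 chunks_done=0
Byte 7 = 0x0D: mode=DATA_CR remaining=0 emitted=4 chunks_done=0
Byte 8 = 0x0A: mode=SIZE remaining=0 emitted=4 chunks_done=1
Byte 9 = '3': mode=SIZE remaining=0 emitted=4 chunks_done=1
Byte 10 = 0x0D: mode=SIZE_CR remaining=0 emitted=4 chunks_done=1
Byte 11 = 0x0A: mode=DATA remaining=3 emitted=4 chunks_done=1
Byte 12 = 'h': mode=DATA remaining=2 emitted=5 chunks_done=1
Byte 13 = 'e': mode=DATA remaining=1 emitted=6 chunks_done=1
Byte 14 = 'g': mode=DATA_DONE remaining=0 emitted=7 chunks_done=1
Byte 15 = 0x0D: mode=DATA_CR remaining=0 emitted=7 chunks_done=1
Byte 16 = 0x0A: mode=SIZE remaining=0 emitted=7 chunks_done=2
Byte 17 = '6': mode=SIZE remaining=0 emitted=7 chunks_done=2
Byte 18 = 0x0D: mode=SIZE_CR remaining=0 emitted=7 chunks_done=2
Byte 19 = 0x0A: mode=DATA remaining=6 emitted=7 chunks_done=2
Byte 20 = 'z': mode=DATA remaining=5 emitted=8 chunks_done=2
Byte 21 = '8': mode=DATA remaining=4 emitted=9 chunks_done=2
Byte 22 = 'l': mode=DATA remaining=3 emitted=10 chunks_done=2
Byte 23 = '0': mode=DATA remaining=2 emitted=11 chunks_done=2

Answer: DATA 2 11 2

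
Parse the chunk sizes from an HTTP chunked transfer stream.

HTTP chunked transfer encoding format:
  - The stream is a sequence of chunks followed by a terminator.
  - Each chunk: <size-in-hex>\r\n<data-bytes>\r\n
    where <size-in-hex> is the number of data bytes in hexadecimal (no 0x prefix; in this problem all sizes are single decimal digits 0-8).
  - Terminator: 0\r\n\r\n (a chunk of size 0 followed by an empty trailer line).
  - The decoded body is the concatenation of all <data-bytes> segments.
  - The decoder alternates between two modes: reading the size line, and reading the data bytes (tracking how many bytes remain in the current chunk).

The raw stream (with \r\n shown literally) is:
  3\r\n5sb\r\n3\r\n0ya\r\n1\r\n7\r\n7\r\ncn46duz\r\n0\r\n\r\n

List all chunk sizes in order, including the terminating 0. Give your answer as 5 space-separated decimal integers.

Answer: 3 3 1 7 0

Derivation:
Chunk 1: stream[0..1]='3' size=0x3=3, data at stream[3..6]='5sb' -> body[0..3], body so far='5sb'
Chunk 2: stream[8..9]='3' size=0x3=3, data at stream[11..14]='0ya' -> body[3..6], body so far='5sb0ya'
Chunk 3: stream[16..17]='1' size=0x1=1, data at stream[19..20]='7' -> body[6..7], body so far='5sb0ya7'
Chunk 4: stream[22..23]='7' size=0x7=7, data at stream[25..32]='cn46duz' -> body[7..14], body so far='5sb0ya7cn46duz'
Chunk 5: stream[34..35]='0' size=0 (terminator). Final body='5sb0ya7cn46duz' (14 bytes)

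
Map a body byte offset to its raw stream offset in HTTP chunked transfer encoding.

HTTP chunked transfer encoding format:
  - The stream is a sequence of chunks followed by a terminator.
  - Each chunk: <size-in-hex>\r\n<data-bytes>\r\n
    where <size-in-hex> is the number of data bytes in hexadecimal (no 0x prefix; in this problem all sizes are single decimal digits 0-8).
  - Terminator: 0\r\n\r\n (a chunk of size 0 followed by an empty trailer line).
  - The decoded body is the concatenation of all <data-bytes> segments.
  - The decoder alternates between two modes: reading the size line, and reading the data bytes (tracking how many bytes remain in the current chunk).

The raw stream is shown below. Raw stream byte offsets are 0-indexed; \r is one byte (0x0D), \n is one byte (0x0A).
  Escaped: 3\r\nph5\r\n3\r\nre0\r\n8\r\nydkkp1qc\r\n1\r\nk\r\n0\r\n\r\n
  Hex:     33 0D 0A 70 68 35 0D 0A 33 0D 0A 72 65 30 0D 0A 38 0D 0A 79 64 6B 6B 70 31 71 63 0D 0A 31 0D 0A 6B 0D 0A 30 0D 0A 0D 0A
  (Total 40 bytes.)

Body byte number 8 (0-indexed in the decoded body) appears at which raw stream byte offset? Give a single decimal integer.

Answer: 21

Derivation:
Chunk 1: stream[0..1]='3' size=0x3=3, data at stream[3..6]='ph5' -> body[0..3], body so far='ph5'
Chunk 2: stream[8..9]='3' size=0x3=3, data at stream[11..14]='re0' -> body[3..6], body so far='ph5re0'
Chunk 3: stream[16..17]='8' size=0x8=8, data at stream[19..27]='ydkkp1qc' -> body[6..14], body so far='ph5re0ydkkp1qc'
Chunk 4: stream[29..30]='1' size=0x1=1, data at stream[32..33]='k' -> body[14..15], body so far='ph5re0ydkkp1qck'
Chunk 5: stream[35..36]='0' size=0 (terminator). Final body='ph5re0ydkkp1qck' (15 bytes)
Body byte 8 at stream offset 21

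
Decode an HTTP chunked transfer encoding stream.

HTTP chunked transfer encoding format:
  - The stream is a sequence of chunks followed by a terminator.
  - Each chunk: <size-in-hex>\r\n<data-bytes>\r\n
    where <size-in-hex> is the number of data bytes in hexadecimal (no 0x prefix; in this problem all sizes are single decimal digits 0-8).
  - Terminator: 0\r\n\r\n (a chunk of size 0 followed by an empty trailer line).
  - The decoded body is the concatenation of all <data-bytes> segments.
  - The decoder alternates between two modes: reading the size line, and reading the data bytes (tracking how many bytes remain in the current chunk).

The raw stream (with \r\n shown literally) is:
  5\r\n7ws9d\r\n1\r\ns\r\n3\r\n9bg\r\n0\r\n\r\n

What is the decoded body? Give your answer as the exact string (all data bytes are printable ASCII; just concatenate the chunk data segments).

Chunk 1: stream[0..1]='5' size=0x5=5, data at stream[3..8]='7ws9d' -> body[0..5], body so far='7ws9d'
Chunk 2: stream[10..11]='1' size=0x1=1, data at stream[13..14]='s' -> body[5..6], body so far='7ws9ds'
Chunk 3: stream[16..17]='3' size=0x3=3, data at stream[19..22]='9bg' -> body[6..9], body so far='7ws9ds9bg'
Chunk 4: stream[24..25]='0' size=0 (terminator). Final body='7ws9ds9bg' (9 bytes)

Answer: 7ws9ds9bg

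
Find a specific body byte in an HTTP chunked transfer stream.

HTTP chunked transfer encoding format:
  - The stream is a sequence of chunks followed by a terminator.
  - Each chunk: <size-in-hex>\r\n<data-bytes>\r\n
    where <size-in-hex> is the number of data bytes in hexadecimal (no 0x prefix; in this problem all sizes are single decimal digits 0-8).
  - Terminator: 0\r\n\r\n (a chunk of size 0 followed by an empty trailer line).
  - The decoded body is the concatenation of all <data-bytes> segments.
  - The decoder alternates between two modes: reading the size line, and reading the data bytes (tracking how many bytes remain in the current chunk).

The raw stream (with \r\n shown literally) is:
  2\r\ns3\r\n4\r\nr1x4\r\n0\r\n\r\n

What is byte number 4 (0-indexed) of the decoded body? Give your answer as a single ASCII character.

Answer: x

Derivation:
Chunk 1: stream[0..1]='2' size=0x2=2, data at stream[3..5]='s3' -> body[0..2], body so far='s3'
Chunk 2: stream[7..8]='4' size=0x4=4, data at stream[10..14]='r1x4' -> body[2..6], body so far='s3r1x4'
Chunk 3: stream[16..17]='0' size=0 (terminator). Final body='s3r1x4' (6 bytes)
Body byte 4 = 'x'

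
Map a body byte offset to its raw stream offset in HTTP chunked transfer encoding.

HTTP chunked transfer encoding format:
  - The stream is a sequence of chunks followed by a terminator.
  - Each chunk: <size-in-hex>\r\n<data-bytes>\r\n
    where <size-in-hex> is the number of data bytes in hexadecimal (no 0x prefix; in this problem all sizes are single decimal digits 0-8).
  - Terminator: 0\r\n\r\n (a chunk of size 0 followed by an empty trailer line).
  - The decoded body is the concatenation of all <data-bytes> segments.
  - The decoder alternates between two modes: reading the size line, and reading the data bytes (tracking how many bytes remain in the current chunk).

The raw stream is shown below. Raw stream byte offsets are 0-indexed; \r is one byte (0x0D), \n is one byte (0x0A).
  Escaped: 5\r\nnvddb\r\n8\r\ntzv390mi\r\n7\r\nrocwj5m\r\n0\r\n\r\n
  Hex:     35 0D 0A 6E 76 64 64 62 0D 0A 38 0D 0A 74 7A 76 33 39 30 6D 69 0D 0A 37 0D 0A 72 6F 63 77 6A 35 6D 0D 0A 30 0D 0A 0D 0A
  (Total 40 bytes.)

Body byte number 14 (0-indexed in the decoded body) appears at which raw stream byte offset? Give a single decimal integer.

Chunk 1: stream[0..1]='5' size=0x5=5, data at stream[3..8]='nvddb' -> body[0..5], body so far='nvddb'
Chunk 2: stream[10..11]='8' size=0x8=8, data at stream[13..21]='tzv390mi' -> body[5..13], body so far='nvddbtzv390mi'
Chunk 3: stream[23..24]='7' size=0x7=7, data at stream[26..33]='rocwj5m' -> body[13..20], body so far='nvddbtzv390mirocwj5m'
Chunk 4: stream[35..36]='0' size=0 (terminator). Final body='nvddbtzv390mirocwj5m' (20 bytes)
Body byte 14 at stream offset 27

Answer: 27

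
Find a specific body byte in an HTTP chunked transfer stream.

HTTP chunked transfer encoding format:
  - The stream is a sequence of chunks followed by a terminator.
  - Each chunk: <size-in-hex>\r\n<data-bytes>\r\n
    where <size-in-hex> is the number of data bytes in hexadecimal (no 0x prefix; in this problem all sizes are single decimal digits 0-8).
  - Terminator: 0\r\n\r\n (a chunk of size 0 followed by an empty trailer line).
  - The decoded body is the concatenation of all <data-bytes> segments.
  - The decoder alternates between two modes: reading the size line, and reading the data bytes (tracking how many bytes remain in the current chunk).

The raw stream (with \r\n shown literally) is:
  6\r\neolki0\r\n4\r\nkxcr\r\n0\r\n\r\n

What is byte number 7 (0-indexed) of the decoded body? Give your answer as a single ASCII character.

Chunk 1: stream[0..1]='6' size=0x6=6, data at stream[3..9]='eolki0' -> body[0..6], body so far='eolki0'
Chunk 2: stream[11..12]='4' size=0x4=4, data at stream[14..18]='kxcr' -> body[6..10], body so far='eolki0kxcr'
Chunk 3: stream[20..21]='0' size=0 (terminator). Final body='eolki0kxcr' (10 bytes)
Body byte 7 = 'x'

Answer: x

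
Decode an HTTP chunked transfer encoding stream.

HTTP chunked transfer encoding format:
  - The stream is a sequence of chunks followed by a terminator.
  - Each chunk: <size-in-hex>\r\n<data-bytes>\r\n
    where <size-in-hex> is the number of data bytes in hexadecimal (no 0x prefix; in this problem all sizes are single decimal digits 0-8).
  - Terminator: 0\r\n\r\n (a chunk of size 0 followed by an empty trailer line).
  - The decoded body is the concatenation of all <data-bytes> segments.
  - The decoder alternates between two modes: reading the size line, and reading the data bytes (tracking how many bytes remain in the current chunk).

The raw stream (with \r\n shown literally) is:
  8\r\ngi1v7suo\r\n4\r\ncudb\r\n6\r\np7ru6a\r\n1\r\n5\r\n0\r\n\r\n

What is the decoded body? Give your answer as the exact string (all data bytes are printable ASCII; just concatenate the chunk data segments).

Answer: gi1v7suocudbp7ru6a5

Derivation:
Chunk 1: stream[0..1]='8' size=0x8=8, data at stream[3..11]='gi1v7suo' -> body[0..8], body so far='gi1v7suo'
Chunk 2: stream[13..14]='4' size=0x4=4, data at stream[16..20]='cudb' -> body[8..12], body so far='gi1v7suocudb'
Chunk 3: stream[22..23]='6' size=0x6=6, data at stream[25..31]='p7ru6a' -> body[12..18], body so far='gi1v7suocudbp7ru6a'
Chunk 4: stream[33..34]='1' size=0x1=1, data at stream[36..37]='5' -> body[18..19], body so far='gi1v7suocudbp7ru6a5'
Chunk 5: stream[39..40]='0' size=0 (terminator). Final body='gi1v7suocudbp7ru6a5' (19 bytes)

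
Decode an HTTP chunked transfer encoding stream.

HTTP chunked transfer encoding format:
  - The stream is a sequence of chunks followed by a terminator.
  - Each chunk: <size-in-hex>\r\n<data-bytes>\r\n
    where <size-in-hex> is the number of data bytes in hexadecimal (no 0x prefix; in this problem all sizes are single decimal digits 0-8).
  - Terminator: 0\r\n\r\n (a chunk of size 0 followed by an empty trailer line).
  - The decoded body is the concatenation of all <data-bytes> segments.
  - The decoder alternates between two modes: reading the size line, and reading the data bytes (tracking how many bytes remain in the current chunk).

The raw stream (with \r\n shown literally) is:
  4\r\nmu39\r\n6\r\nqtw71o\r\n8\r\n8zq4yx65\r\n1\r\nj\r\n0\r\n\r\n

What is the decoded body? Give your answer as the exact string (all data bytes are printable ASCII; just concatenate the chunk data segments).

Chunk 1: stream[0..1]='4' size=0x4=4, data at stream[3..7]='mu39' -> body[0..4], body so far='mu39'
Chunk 2: stream[9..10]='6' size=0x6=6, data at stream[12..18]='qtw71o' -> body[4..10], body so far='mu39qtw71o'
Chunk 3: stream[20..21]='8' size=0x8=8, data at stream[23..31]='8zq4yx65' -> body[10..18], body so far='mu39qtw71o8zq4yx65'
Chunk 4: stream[33..34]='1' size=0x1=1, data at stream[36..37]='j' -> body[18..19], body so far='mu39qtw71o8zq4yx65j'
Chunk 5: stream[39..40]='0' size=0 (terminator). Final body='mu39qtw71o8zq4yx65j' (19 bytes)

Answer: mu39qtw71o8zq4yx65j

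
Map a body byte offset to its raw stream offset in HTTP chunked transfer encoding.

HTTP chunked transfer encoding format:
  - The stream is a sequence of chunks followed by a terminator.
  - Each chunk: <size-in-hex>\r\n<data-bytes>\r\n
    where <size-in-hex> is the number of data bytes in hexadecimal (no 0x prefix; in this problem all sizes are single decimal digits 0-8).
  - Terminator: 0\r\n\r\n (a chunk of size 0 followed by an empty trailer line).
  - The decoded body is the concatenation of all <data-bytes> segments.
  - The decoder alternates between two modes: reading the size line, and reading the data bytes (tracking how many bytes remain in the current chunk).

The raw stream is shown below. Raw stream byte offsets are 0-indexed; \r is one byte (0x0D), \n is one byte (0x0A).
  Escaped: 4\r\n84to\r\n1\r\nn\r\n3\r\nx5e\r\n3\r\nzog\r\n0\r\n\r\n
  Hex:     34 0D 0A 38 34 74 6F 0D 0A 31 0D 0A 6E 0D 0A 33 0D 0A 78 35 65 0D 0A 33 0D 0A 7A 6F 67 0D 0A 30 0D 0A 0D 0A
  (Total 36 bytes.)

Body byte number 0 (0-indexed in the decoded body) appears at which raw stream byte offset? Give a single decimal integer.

Answer: 3

Derivation:
Chunk 1: stream[0..1]='4' size=0x4=4, data at stream[3..7]='84to' -> body[0..4], body so far='84to'
Chunk 2: stream[9..10]='1' size=0x1=1, data at stream[12..13]='n' -> body[4..5], body so far='84ton'
Chunk 3: stream[15..16]='3' size=0x3=3, data at stream[18..21]='x5e' -> body[5..8], body so far='84tonx5e'
Chunk 4: stream[23..24]='3' size=0x3=3, data at stream[26..29]='zog' -> body[8..11], body so far='84tonx5ezog'
Chunk 5: stream[31..32]='0' size=0 (terminator). Final body='84tonx5ezog' (11 bytes)
Body byte 0 at stream offset 3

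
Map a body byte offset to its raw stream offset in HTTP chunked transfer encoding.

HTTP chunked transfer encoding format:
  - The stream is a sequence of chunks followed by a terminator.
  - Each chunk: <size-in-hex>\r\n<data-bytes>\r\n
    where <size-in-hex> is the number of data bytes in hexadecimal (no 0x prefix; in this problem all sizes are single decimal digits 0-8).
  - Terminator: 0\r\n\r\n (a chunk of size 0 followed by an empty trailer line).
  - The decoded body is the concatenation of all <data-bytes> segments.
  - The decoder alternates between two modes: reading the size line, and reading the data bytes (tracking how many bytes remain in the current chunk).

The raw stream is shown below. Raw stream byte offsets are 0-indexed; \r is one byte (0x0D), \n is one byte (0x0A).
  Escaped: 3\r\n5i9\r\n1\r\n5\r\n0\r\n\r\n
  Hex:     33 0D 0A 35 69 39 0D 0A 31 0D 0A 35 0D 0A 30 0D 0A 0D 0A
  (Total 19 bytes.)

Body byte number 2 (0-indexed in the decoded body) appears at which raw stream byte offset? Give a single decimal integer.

Chunk 1: stream[0..1]='3' size=0x3=3, data at stream[3..6]='5i9' -> body[0..3], body so far='5i9'
Chunk 2: stream[8..9]='1' size=0x1=1, data at stream[11..12]='5' -> body[3..4], body so far='5i95'
Chunk 3: stream[14..15]='0' size=0 (terminator). Final body='5i95' (4 bytes)
Body byte 2 at stream offset 5

Answer: 5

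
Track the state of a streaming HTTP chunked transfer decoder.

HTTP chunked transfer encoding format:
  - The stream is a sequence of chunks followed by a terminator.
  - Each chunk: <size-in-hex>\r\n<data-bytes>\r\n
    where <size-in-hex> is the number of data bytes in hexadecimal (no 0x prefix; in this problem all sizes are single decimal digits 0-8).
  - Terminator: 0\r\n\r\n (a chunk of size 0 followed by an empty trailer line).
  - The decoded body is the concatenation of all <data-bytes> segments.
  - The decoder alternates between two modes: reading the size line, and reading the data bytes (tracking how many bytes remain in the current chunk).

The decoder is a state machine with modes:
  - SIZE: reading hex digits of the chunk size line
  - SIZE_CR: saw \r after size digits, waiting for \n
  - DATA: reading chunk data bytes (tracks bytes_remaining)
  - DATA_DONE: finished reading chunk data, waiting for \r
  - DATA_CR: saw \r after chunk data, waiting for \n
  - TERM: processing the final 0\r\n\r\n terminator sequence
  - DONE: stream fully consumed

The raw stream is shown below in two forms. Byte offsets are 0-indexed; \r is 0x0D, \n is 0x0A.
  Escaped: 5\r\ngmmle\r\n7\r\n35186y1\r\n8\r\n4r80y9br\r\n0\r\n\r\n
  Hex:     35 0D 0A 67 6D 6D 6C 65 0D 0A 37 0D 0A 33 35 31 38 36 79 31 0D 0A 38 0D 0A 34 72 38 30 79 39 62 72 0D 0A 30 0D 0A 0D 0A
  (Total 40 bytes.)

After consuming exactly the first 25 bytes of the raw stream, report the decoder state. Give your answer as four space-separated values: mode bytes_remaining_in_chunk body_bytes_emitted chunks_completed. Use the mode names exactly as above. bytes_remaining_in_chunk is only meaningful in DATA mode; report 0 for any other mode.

Byte 0 = '5': mode=SIZE remaining=0 emitted=0 chunks_done=0
Byte 1 = 0x0D: mode=SIZE_CR remaining=0 emitted=0 chunks_done=0
Byte 2 = 0x0A: mode=DATA remaining=5 emitted=0 chunks_done=0
Byte 3 = 'g': mode=DATA remaining=4 emitted=1 chunks_done=0
Byte 4 = 'm': mode=DATA remaining=3 emitted=2 chunks_done=0
Byte 5 = 'm': mode=DATA remaining=2 emitted=3 chunks_done=0
Byte 6 = 'l': mode=DATA remaining=1 emitted=4 chunks_done=0
Byte 7 = 'e': mode=DATA_DONE remaining=0 emitted=5 chunks_done=0
Byte 8 = 0x0D: mode=DATA_CR remaining=0 emitted=5 chunks_done=0
Byte 9 = 0x0A: mode=SIZE remaining=0 emitted=5 chunks_done=1
Byte 10 = '7': mode=SIZE remaining=0 emitted=5 chunks_done=1
Byte 11 = 0x0D: mode=SIZE_CR remaining=0 emitted=5 chunks_done=1
Byte 12 = 0x0A: mode=DATA remaining=7 emitted=5 chunks_done=1
Byte 13 = '3': mode=DATA remaining=6 emitted=6 chunks_done=1
Byte 14 = '5': mode=DATA remaining=5 emitted=7 chunks_done=1
Byte 15 = '1': mode=DATA remaining=4 emitted=8 chunks_done=1
Byte 16 = '8': mode=DATA remaining=3 emitted=9 chunks_done=1
Byte 17 = '6': mode=DATA remaining=2 emitted=10 chunks_done=1
Byte 18 = 'y': mode=DATA remaining=1 emitted=11 chunks_done=1
Byte 19 = '1': mode=DATA_DONE remaining=0 emitted=12 chunks_done=1
Byte 20 = 0x0D: mode=DATA_CR remaining=0 emitted=12 chunks_done=1
Byte 21 = 0x0A: mode=SIZE remaining=0 emitted=12 chunks_done=2
Byte 22 = '8': mode=SIZE remaining=0 emitted=12 chunks_done=2
Byte 23 = 0x0D: mode=SIZE_CR remaining=0 emitted=12 chunks_done=2
Byte 24 = 0x0A: mode=DATA remaining=8 emitted=12 chunks_done=2

Answer: DATA 8 12 2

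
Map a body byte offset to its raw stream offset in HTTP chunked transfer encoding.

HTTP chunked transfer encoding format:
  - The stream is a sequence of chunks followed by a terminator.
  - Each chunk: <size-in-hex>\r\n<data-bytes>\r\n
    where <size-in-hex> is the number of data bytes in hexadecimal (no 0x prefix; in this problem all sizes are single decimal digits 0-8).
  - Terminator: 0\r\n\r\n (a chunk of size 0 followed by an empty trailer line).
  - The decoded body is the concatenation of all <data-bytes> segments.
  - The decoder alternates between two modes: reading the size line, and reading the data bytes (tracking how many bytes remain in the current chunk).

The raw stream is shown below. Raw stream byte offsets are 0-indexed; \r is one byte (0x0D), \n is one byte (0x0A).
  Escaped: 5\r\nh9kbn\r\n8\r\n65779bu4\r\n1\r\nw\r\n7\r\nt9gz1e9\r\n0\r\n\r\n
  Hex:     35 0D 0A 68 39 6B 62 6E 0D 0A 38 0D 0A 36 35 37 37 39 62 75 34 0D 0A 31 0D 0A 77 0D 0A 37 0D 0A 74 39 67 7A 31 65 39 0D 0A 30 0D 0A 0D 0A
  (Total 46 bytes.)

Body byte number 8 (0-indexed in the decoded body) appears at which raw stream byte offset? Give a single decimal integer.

Answer: 16

Derivation:
Chunk 1: stream[0..1]='5' size=0x5=5, data at stream[3..8]='h9kbn' -> body[0..5], body so far='h9kbn'
Chunk 2: stream[10..11]='8' size=0x8=8, data at stream[13..21]='65779bu4' -> body[5..13], body so far='h9kbn65779bu4'
Chunk 3: stream[23..24]='1' size=0x1=1, data at stream[26..27]='w' -> body[13..14], body so far='h9kbn65779bu4w'
Chunk 4: stream[29..30]='7' size=0x7=7, data at stream[32..39]='t9gz1e9' -> body[14..21], body so far='h9kbn65779bu4wt9gz1e9'
Chunk 5: stream[41..42]='0' size=0 (terminator). Final body='h9kbn65779bu4wt9gz1e9' (21 bytes)
Body byte 8 at stream offset 16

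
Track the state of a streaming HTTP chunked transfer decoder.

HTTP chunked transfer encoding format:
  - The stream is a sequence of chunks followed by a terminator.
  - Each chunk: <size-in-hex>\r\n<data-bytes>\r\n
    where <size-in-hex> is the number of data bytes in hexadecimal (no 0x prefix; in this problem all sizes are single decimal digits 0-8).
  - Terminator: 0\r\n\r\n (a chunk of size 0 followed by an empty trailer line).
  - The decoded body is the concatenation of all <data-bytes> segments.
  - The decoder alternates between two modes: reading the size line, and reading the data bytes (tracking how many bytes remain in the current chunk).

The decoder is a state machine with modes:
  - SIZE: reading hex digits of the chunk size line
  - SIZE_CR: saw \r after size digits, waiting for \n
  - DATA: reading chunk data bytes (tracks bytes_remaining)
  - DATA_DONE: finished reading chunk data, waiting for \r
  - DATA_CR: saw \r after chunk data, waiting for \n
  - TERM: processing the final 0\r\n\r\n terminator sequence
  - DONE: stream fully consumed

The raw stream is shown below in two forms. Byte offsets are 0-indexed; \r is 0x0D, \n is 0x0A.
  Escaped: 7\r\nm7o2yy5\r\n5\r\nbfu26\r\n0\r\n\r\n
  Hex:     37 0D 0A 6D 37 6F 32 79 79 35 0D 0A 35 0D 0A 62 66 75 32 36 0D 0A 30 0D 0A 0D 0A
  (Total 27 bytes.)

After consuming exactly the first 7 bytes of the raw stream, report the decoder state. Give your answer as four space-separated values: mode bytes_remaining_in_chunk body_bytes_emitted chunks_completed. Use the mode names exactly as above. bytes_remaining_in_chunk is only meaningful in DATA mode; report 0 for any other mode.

Answer: DATA 3 4 0

Derivation:
Byte 0 = '7': mode=SIZE remaining=0 emitted=0 chunks_done=0
Byte 1 = 0x0D: mode=SIZE_CR remaining=0 emitted=0 chunks_done=0
Byte 2 = 0x0A: mode=DATA remaining=7 emitted=0 chunks_done=0
Byte 3 = 'm': mode=DATA remaining=6 emitted=1 chunks_done=0
Byte 4 = '7': mode=DATA remaining=5 emitted=2 chunks_done=0
Byte 5 = 'o': mode=DATA remaining=4 emitted=3 chunks_done=0
Byte 6 = '2': mode=DATA remaining=3 emitted=4 chunks_done=0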